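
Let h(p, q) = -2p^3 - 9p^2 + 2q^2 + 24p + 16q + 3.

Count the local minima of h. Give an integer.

h separates as a function of p plus a function of q, so ∇h=0 decouples.
∂h/∂p = -6(p - 1)(p + 4) = 0 at p ∈ {-4, 1}; ∂h/∂q = 4(q + 4) = 0 at q ∈ {-4}.
The Hessian is diagonal: diag(h_pp, h_qq). Second derivatives: h_pp(-4)=30, h_pp(1)=-30; h_qq(-4)=4.
Local minima occur where both diagonal entries positive: (-4, -4). Count: 1.

1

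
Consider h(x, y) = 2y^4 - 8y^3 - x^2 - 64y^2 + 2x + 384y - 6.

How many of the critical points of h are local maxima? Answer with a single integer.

1

h separates as a function of x plus a function of y, so ∇h=0 decouples.
∂h/∂x = -2(x - 1) = 0 at x ∈ {1}; ∂h/∂y = 8(y - 4)(y - 3)(y + 4) = 0 at y ∈ {-4, 3, 4}.
The Hessian is diagonal: diag(h_xx, h_yy). Second derivatives: h_xx(1)=-2; h_yy(-4)=448, h_yy(3)=-56, h_yy(4)=64.
Local maxima occur where both diagonal entries negative: (1, 3). Count: 1.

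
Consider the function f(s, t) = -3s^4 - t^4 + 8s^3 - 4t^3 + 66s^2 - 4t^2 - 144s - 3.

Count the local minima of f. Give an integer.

f separates as a function of s plus a function of t, so ∇f=0 decouples.
∂f/∂s = -12(s - 4)(s - 1)(s + 3) = 0 at s ∈ {-3, 1, 4}; ∂f/∂t = -4t(t + 1)(t + 2) = 0 at t ∈ {-2, -1, 0}.
The Hessian is diagonal: diag(f_ss, f_tt). Second derivatives: f_ss(-3)=-336, f_ss(1)=144, f_ss(4)=-252; f_tt(-2)=-8, f_tt(-1)=4, f_tt(0)=-8.
Local minima occur where both diagonal entries positive: (1, -1). Count: 1.

1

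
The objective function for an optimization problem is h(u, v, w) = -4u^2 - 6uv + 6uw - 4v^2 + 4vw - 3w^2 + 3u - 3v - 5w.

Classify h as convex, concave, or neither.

concave

h is quadratic, so its Hessian is the constant matrix H = [[-8, -6, 6], [-6, -8, 4], [6, 4, -6]].
Leading principal minors: -8, 28, -40.
Signs alternate −, +, − ⇒ H ≺ 0 ⇒ concave.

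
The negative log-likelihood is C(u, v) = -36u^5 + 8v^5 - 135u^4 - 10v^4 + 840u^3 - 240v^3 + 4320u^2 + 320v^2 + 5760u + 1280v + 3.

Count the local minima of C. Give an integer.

C separates as a function of u plus a function of v, so ∇C=0 decouples.
∂C/∂u = -180(u - 4)(u + 1)(u + 2)(u + 4) = 0 at u ∈ {-4, -2, -1, 4}; ∂C/∂v = 40(v - 4)(v - 2)(v + 1)(v + 4) = 0 at v ∈ {-4, -1, 2, 4}.
The Hessian is diagonal: diag(C_uu, C_vv). Second derivatives: C_uu(-4)=8640, C_uu(-2)=-2160, C_uu(-1)=2700, C_uu(4)=-43200; C_vv(-4)=-5760, C_vv(-1)=1800, C_vv(2)=-1440, C_vv(4)=3200.
Local minima occur where both diagonal entries positive: (-4, -1), (-4, 4), (-1, -1), (-1, 4). Count: 4.

4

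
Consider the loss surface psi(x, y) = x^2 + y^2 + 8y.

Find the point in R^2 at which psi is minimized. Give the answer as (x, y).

psi(x,y) separates as P(x) + Q(y), so its minimum is min P + min Q.
P'(x) = 2x vanishes at x ∈ {0}; Q'(y) = 2y + 8 vanishes at y ∈ {-4}.
Local minima of P (where P''>0): P(0)=0. Local minima of Q: Q(-4)=-16.
So the global minimum of psi is P(0) + Q(-4) = 0 − 16 = -16, attained at (0, -4).

(0, -4)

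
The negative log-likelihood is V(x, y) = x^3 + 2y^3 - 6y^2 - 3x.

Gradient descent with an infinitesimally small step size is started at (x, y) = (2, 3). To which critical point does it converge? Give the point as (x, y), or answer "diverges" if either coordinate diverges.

(1, 2)

V is separable, so gradient descent decouples: x follows -∂V/∂x, y follows -∂V/∂y.
∂V/∂x = 3(x - 1)(x + 1); at x=2 this is 9, so x decreases.
∂V/∂y = 6y(y - 2); at y=3 this is 18, so y decreases.
x converges to its nearest critical value 1 (a local min of the x-part); y converges to 2. The iterate converges to (1, 2).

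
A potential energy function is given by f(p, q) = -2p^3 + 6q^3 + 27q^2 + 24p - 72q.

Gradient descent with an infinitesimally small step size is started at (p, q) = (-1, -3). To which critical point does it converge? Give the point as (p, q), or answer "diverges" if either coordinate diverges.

f is separable, so gradient descent decouples: p follows -∂f/∂p, q follows -∂f/∂q.
∂f/∂p = -6(p - 2)(p + 2); at p=-1 this is 18, so p decreases.
∂f/∂q = 18(q - 1)(q + 4); at q=-3 this is -72, so q increases.
p converges to its nearest critical value -2 (a local min of the p-part); q converges to 1. The iterate converges to (-2, 1).

(-2, 1)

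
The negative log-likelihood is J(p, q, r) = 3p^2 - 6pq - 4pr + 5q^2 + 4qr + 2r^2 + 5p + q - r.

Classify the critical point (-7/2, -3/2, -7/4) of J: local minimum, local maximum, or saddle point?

The Hessian is constant: H = [[6, -6, -4], [-6, 10, 4], [-4, 4, 4]].
Leading principal minors: Δ₁ = 6, Δ₂ = 24, Δ₃ = 32.
All leading minors are positive, so H is positive definite: a local minimum.

local minimum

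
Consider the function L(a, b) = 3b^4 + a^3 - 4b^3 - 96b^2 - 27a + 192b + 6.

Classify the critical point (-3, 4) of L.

The mixed partial ∂²L/∂a∂b is 0, so the Hessian at any point is diag(L_aa, L_bb) = diag(6a, 12(3b^2 - 2b - 16)).
At (-3, 4): H = diag(-18, 288).
The eigenvalues have opposite signs, so H is indefinite: a saddle point.

saddle point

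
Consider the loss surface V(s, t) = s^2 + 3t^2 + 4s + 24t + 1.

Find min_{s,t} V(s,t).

V(s,t) separates as P(s) + Q(t) + 1, so its minimum is min P + min Q + 1.
P'(s) = 2s + 4 vanishes at s ∈ {-2}; Q'(t) = 6(t + 4) vanishes at t ∈ {-4}.
Local minima of P (where P''>0): P(-2)=-4. Local minima of Q: Q(-4)=-48.
So the global minimum of V is P(-2) + Q(-4) + 1 = -4 − 48 + 1 = -51, attained at (-2, -4).

-51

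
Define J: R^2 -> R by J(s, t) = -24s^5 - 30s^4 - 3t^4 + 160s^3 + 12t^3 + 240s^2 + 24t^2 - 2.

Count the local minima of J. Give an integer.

J separates as a function of s plus a function of t, so ∇J=0 decouples.
∂J/∂s = -120s(s - 2)(s + 1)(s + 2) = 0 at s ∈ {-2, -1, 0, 2}; ∂J/∂t = -12t(t - 4)(t + 1) = 0 at t ∈ {-1, 0, 4}.
The Hessian is diagonal: diag(J_ss, J_tt). Second derivatives: J_ss(-2)=960, J_ss(-1)=-360, J_ss(0)=480, J_ss(2)=-2880; J_tt(-1)=-60, J_tt(0)=48, J_tt(4)=-240.
Local minima occur where both diagonal entries positive: (-2, 0), (0, 0). Count: 2.

2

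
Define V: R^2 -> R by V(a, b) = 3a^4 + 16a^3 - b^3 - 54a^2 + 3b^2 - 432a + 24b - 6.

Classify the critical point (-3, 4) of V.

local maximum

The mixed partial ∂²V/∂a∂b is 0, so the Hessian at any point is diag(V_aa, V_bb) = diag(12(3a^2 + 8a - 9), 6(-b + 1)).
At (-3, 4): H = diag(-72, -18).
Both eigenvalues are negative, so H is negative definite: a local maximum.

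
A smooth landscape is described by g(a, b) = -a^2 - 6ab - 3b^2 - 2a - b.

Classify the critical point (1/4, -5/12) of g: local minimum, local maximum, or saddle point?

The Hessian of g is constant: H = [[-2, -6], [-6, -6]].
det(H) = (-2)·(-6) − (-6)² = -24.
Since det(H) < 0, H is indefinite and the critical point is a saddle point.

saddle point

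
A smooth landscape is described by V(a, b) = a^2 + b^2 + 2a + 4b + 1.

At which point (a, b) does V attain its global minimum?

(-1, -2)

V(a,b) separates as P(a) + Q(b) + 1, so its minimum is min P + min Q + 1.
P'(a) = 2a + 2 vanishes at a ∈ {-1}; Q'(b) = 2b + 4 vanishes at b ∈ {-2}.
Local minima of P (where P''>0): P(-1)=-1. Local minima of Q: Q(-2)=-4.
So the global minimum of V is P(-1) + Q(-2) + 1 = -1 − 4 + 1 = -4, attained at (-1, -2).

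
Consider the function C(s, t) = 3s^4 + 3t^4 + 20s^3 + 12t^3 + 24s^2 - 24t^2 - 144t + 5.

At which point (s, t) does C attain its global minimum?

C(s,t) separates as P(s) + Q(t) + 5, so its minimum is min P + min Q + 5.
P'(s) = 12s(s + 1)(s + 4) vanishes at s ∈ {-4, -1, 0}; Q'(t) = 12(t - 2)(t + 2)(t + 3) vanishes at t ∈ {-3, -2, 2}.
Local minima of P (where P''>0): P(-4)=-128, P(0)=0. Local minima of Q: Q(-3)=135, Q(2)=-240.
So the global minimum of C is P(-4) + Q(2) + 5 = -128 − 240 + 5 = -363, attained at (-4, 2).

(-4, 2)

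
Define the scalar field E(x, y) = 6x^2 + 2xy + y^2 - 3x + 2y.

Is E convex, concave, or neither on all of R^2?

convex

E is quadratic, so its Hessian is the constant matrix H = [[12, 2], [2, 2]].
det(H) = 20, tr(H) = 14.
det(H) > 0 and tr(H) > 0, so H is positive definite everywhere: convex.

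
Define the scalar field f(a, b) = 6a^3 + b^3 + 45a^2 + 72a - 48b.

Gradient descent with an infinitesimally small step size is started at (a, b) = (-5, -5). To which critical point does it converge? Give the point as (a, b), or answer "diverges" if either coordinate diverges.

diverges

f is separable, so gradient descent decouples: a follows -∂f/∂a, b follows -∂f/∂b.
∂f/∂a = 18(a + 1)(a + 4); at a=-5 this is 72, so a decreases.
∂f/∂b = 3(b - 4)(b + 4); at b=-5 this is 27, so b decreases.
The a-coordinate has no critical point in that direction and runs off to infinity.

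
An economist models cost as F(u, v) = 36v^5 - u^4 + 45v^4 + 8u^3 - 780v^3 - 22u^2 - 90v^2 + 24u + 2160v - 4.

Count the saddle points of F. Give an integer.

6

F separates as a function of u plus a function of v, so ∇F=0 decouples.
∂F/∂u = -4(u - 3)(u - 2)(u - 1) = 0 at u ∈ {1, 2, 3}; ∂F/∂v = 180(v - 3)(v - 1)(v + 1)(v + 4) = 0 at v ∈ {-4, -1, 1, 3}.
The Hessian is diagonal: diag(F_uu, F_vv). Second derivatives: F_uu(1)=-8, F_uu(2)=4, F_uu(3)=-8; F_vv(-4)=-18900, F_vv(-1)=4320, F_vv(1)=-3600, F_vv(3)=10080.
Saddle points occur where the two diagonal entries have opposite signs: (1, -1), (1, 3), (2, -4), (2, 1), (3, -1), (3, 3). Count: 6.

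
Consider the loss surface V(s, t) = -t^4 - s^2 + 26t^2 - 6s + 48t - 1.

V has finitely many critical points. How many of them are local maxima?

V separates as a function of s plus a function of t, so ∇V=0 decouples.
∂V/∂s = -2(s + 3) = 0 at s ∈ {-3}; ∂V/∂t = -4(t - 4)(t + 1)(t + 3) = 0 at t ∈ {-3, -1, 4}.
The Hessian is diagonal: diag(V_ss, V_tt). Second derivatives: V_ss(-3)=-2; V_tt(-3)=-56, V_tt(-1)=40, V_tt(4)=-140.
Local maxima occur where both diagonal entries negative: (-3, -3), (-3, 4). Count: 2.

2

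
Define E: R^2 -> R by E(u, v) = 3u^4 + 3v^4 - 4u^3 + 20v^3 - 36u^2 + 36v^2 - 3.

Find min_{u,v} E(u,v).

-192

E(u,v) separates as P(u) + Q(v) − 3, so its minimum is min P + min Q − 3.
P'(u) = 12u(u - 3)(u + 2) vanishes at u ∈ {-2, 0, 3}; Q'(v) = 12v(v + 2)(v + 3) vanishes at v ∈ {-3, -2, 0}.
Local minima of P (where P''>0): P(-2)=-64, P(3)=-189. Local minima of Q: Q(-3)=27, Q(0)=0.
So the global minimum of E is P(3) + Q(0) − 3 = -189 + 0 − 3 = -192, attained at (3, 0).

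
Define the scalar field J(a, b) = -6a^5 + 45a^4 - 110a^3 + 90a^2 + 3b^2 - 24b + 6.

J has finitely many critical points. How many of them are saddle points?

J separates as a function of a plus a function of b, so ∇J=0 decouples.
∂J/∂a = -30a(a - 3)(a - 2)(a - 1) = 0 at a ∈ {0, 1, 2, 3}; ∂J/∂b = 6(b - 4) = 0 at b ∈ {4}.
The Hessian is diagonal: diag(J_aa, J_bb). Second derivatives: J_aa(0)=180, J_aa(1)=-60, J_aa(2)=60, J_aa(3)=-180; J_bb(4)=6.
Saddle points occur where the two diagonal entries have opposite signs: (1, 4), (3, 4). Count: 2.

2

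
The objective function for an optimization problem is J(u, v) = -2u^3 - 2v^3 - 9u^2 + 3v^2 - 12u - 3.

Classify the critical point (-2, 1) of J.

saddle point

The mixed partial ∂²J/∂u∂v is 0, so the Hessian at any point is diag(J_uu, J_vv) = diag(-6(2u + 3), 6(-2v + 1)).
At (-2, 1): H = diag(6, -6).
The eigenvalues have opposite signs, so H is indefinite: a saddle point.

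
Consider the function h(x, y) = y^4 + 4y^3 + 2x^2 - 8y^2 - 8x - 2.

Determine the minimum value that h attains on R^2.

h(x,y) separates as P(x) + Q(y) − 2, so its minimum is min P + min Q − 2.
P'(x) = 4x - 8 vanishes at x ∈ {2}; Q'(y) = 4y(y - 1)(y + 4) vanishes at y ∈ {-4, 0, 1}.
Local minima of P (where P''>0): P(2)=-8. Local minima of Q: Q(-4)=-128, Q(1)=-3.
So the global minimum of h is P(2) + Q(-4) − 2 = -8 − 128 − 2 = -138, attained at (2, -4).

-138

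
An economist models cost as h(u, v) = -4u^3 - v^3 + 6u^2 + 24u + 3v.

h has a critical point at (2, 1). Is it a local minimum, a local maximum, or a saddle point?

The mixed partial ∂²h/∂u∂v is 0, so the Hessian at any point is diag(h_uu, h_vv) = diag(12(-2u + 1), -6v).
At (2, 1): H = diag(-36, -6).
Both eigenvalues are negative, so H is negative definite: a local maximum.

local maximum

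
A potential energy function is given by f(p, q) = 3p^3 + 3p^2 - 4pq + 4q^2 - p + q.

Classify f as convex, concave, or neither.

The term 3p^3 is cubic, so the Hessian is not constant.
∂²f/∂p² = 18p + 6, which takes both signs as p varies (negative for sufficiently negative p). A diagonal entry of the Hessian changing sign means the Hessian is neither positive- nor negative-semidefinite on all of R^2.

neither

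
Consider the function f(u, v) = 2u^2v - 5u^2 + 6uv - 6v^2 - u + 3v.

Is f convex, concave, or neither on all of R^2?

The term 2u^2v is cubic, so the Hessian is not constant.
∂²f/∂u² = 4v - 10, which takes both signs as v varies (negative for sufficiently negative v). A diagonal entry of the Hessian changing sign means the Hessian is neither positive- nor negative-semidefinite on all of R^2.

neither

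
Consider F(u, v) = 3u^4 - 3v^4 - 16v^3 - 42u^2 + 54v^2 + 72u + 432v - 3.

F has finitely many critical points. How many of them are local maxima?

F separates as a function of u plus a function of v, so ∇F=0 decouples.
∂F/∂u = 12(u - 2)(u - 1)(u + 3) = 0 at u ∈ {-3, 1, 2}; ∂F/∂v = -12(v - 3)(v + 3)(v + 4) = 0 at v ∈ {-4, -3, 3}.
The Hessian is diagonal: diag(F_uu, F_vv). Second derivatives: F_uu(-3)=240, F_uu(1)=-48, F_uu(2)=60; F_vv(-4)=-84, F_vv(-3)=72, F_vv(3)=-504.
Local maxima occur where both diagonal entries negative: (1, -4), (1, 3). Count: 2.

2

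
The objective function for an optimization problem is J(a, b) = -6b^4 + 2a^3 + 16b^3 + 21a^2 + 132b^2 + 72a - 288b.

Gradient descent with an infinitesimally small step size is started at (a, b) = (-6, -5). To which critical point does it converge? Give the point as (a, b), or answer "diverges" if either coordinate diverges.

diverges

J is separable, so gradient descent decouples: a follows -∂J/∂a, b follows -∂J/∂b.
∂J/∂a = 6(a + 3)(a + 4); at a=-6 this is 36, so a decreases.
∂J/∂b = -24(b - 4)(b - 1)(b + 3); at b=-5 this is 2592, so b decreases.
The a-coordinate has no critical point in that direction and runs off to infinity.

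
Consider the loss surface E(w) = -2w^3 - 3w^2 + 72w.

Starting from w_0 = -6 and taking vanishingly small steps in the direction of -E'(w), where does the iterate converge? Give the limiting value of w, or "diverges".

-4

E'(w) = -6(w - 3)(w + 4), so E'(-6) = -108.
Gradient descent moves in the -E' direction, i.e. w is increasing.
The nearest critical point in that direction is w = -4, where E'' = 42 > 0 (a local minimum). The iterate converges there.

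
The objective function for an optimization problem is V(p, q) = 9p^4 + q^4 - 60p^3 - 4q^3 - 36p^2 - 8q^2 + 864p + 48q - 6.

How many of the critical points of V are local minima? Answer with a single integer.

V separates as a function of p plus a function of q, so ∇V=0 decouples.
∂V/∂p = 36(p - 4)(p - 3)(p + 2) = 0 at p ∈ {-2, 3, 4}; ∂V/∂q = 4(q - 3)(q - 2)(q + 2) = 0 at q ∈ {-2, 2, 3}.
The Hessian is diagonal: diag(V_pp, V_qq). Second derivatives: V_pp(-2)=1080, V_pp(3)=-180, V_pp(4)=216; V_qq(-2)=80, V_qq(2)=-16, V_qq(3)=20.
Local minima occur where both diagonal entries positive: (-2, -2), (-2, 3), (4, -2), (4, 3). Count: 4.

4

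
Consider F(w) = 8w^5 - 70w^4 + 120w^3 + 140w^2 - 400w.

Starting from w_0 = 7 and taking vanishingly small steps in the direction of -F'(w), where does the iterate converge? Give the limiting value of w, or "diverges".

F'(w) = 40(w - 5)(w - 2)(w - 1)(w + 1), so F'(7) = 19200.
Gradient descent moves in the -F' direction, i.e. w is decreasing.
The nearest critical point in that direction is w = 5, where F'' = 2880 > 0 (a local minimum). The iterate converges there.

5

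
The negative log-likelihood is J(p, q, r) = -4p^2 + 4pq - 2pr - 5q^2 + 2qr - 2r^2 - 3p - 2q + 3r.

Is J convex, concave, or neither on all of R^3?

J is quadratic, so its Hessian is the constant matrix H = [[-8, 4, -2], [4, -10, 2], [-2, 2, -4]].
Leading principal minors: -8, 64, -216.
Signs alternate −, +, − ⇒ H ≺ 0 ⇒ concave.

concave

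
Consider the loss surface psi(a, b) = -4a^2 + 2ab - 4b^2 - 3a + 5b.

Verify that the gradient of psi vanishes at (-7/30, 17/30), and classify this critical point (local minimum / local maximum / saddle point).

∇psi = (-8a + 2b - 3, 2a - 8b + 5); substituting (-7/30, 17/30) gives ∇psi = (0, 0), so (-7/30, 17/30) is indeed a critical point.
The Hessian of psi is constant: H = [[-8, 2], [2, -8]].
det(H) = (-8)·(-8) − 2² = 60.
det(H) > 0 and tr(H) = -16 < 0, so H is negative definite and the point is a local maximum.

local maximum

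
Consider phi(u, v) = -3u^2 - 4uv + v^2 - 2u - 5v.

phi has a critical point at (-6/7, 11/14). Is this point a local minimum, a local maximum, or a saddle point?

saddle point

The Hessian of phi is constant: H = [[-6, -4], [-4, 2]].
det(H) = (-6)·2 − (-4)² = -28.
Since det(H) < 0, H is indefinite and the critical point is a saddle point.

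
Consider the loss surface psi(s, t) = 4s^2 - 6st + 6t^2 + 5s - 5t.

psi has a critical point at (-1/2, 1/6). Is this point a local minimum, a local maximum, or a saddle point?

local minimum

The Hessian of psi is constant: H = [[8, -6], [-6, 12]].
det(H) = 8·12 − (-6)² = 60.
det(H) > 0 and tr(H) = 20 > 0, so H is positive definite and the point is a local minimum.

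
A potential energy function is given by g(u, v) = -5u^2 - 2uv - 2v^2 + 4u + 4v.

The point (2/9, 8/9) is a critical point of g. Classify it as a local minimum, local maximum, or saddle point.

local maximum

The Hessian of g is constant: H = [[-10, -2], [-2, -4]].
det(H) = (-10)·(-4) − (-2)² = 36.
det(H) > 0 and tr(H) = -14 < 0, so H is negative definite and the point is a local maximum.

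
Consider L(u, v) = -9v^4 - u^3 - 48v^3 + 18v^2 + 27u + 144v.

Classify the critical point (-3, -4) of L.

The mixed partial ∂²L/∂u∂v is 0, so the Hessian at any point is diag(L_uu, L_vv) = diag(-6u, 36(-3v^2 - 8v + 1)).
At (-3, -4): H = diag(18, -540).
The eigenvalues have opposite signs, so H is indefinite: a saddle point.

saddle point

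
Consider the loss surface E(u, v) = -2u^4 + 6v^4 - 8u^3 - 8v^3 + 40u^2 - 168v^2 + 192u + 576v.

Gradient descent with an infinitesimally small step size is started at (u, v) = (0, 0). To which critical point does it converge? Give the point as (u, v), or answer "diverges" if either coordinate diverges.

E is separable, so gradient descent decouples: u follows -∂E/∂u, v follows -∂E/∂v.
∂E/∂u = -8(u - 3)(u + 2)(u + 4); at u=0 this is 192, so u decreases.
∂E/∂v = 24(v - 3)(v - 2)(v + 4); at v=0 this is 576, so v decreases.
u converges to its nearest critical value -2 (a local min of the u-part); v converges to -4. The iterate converges to (-2, -4).

(-2, -4)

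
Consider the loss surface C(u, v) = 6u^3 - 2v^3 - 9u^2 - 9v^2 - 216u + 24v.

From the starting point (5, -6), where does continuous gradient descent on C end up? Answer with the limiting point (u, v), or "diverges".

C is separable, so gradient descent decouples: u follows -∂C/∂u, v follows -∂C/∂v.
∂C/∂u = 18(u - 4)(u + 3); at u=5 this is 144, so u decreases.
∂C/∂v = -6(v - 1)(v + 4); at v=-6 this is -84, so v increases.
u converges to its nearest critical value 4 (a local min of the u-part); v converges to -4. The iterate converges to (4, -4).

(4, -4)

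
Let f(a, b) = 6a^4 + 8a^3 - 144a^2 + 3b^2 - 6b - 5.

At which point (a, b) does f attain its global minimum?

(-4, 1)

f(a,b) separates as P(a) + Q(b) − 5, so its minimum is min P + min Q − 5.
P'(a) = 24a(a - 3)(a + 4) vanishes at a ∈ {-4, 0, 3}; Q'(b) = 6b - 6 vanishes at b ∈ {1}.
Local minima of P (where P''>0): P(-4)=-1280, P(3)=-594. Local minima of Q: Q(1)=-3.
So the global minimum of f is P(-4) + Q(1) − 5 = -1280 − 3 − 5 = -1288, attained at (-4, 1).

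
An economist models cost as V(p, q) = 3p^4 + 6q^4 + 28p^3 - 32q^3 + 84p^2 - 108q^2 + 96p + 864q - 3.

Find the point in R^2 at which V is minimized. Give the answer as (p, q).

V(p,q) separates as A(p) + B(q) − 3, so its minimum is min A + min B − 3.
A'(p) = 12(p + 1)(p + 2)(p + 4) vanishes at p ∈ {-4, -2, -1}; B'(q) = 24(q - 4)(q - 3)(q + 3) vanishes at q ∈ {-3, 3, 4}.
Local minima of A (where A''>0): A(-4)=-64, A(-1)=-37. Local minima of B: B(-3)=-2214, B(4)=1216.
So the global minimum of V is A(-4) + B(-3) − 3 = -64 − 2214 − 3 = -2281, attained at (-4, -3).

(-4, -3)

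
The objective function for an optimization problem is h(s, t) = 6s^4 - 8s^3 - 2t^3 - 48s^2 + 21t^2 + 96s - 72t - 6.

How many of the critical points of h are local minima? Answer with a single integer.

2

h separates as a function of s plus a function of t, so ∇h=0 decouples.
∂h/∂s = 24(s - 2)(s - 1)(s + 2) = 0 at s ∈ {-2, 1, 2}; ∂h/∂t = -6(t - 4)(t - 3) = 0 at t ∈ {3, 4}.
The Hessian is diagonal: diag(h_ss, h_tt). Second derivatives: h_ss(-2)=288, h_ss(1)=-72, h_ss(2)=96; h_tt(3)=6, h_tt(4)=-6.
Local minima occur where both diagonal entries positive: (-2, 3), (2, 3). Count: 2.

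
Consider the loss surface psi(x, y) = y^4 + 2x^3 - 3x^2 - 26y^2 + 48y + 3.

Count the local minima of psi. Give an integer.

psi separates as a function of x plus a function of y, so ∇psi=0 decouples.
∂psi/∂x = 6x(x - 1) = 0 at x ∈ {0, 1}; ∂psi/∂y = 4(y - 3)(y - 1)(y + 4) = 0 at y ∈ {-4, 1, 3}.
The Hessian is diagonal: diag(psi_xx, psi_yy). Second derivatives: psi_xx(0)=-6, psi_xx(1)=6; psi_yy(-4)=140, psi_yy(1)=-40, psi_yy(3)=56.
Local minima occur where both diagonal entries positive: (1, -4), (1, 3). Count: 2.

2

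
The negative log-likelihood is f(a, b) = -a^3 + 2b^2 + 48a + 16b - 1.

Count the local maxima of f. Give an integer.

f separates as a function of a plus a function of b, so ∇f=0 decouples.
∂f/∂a = -3(a - 4)(a + 4) = 0 at a ∈ {-4, 4}; ∂f/∂b = 4(b + 4) = 0 at b ∈ {-4}.
The Hessian is diagonal: diag(f_aa, f_bb). Second derivatives: f_aa(-4)=24, f_aa(4)=-24; f_bb(-4)=4.
Local maxima occur where both diagonal entries negative: none. Count: 0.

0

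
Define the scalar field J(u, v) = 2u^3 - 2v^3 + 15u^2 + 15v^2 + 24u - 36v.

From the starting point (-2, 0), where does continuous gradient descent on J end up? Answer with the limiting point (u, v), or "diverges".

(-1, 2)

J is separable, so gradient descent decouples: u follows -∂J/∂u, v follows -∂J/∂v.
∂J/∂u = 6(u + 1)(u + 4); at u=-2 this is -12, so u increases.
∂J/∂v = -6(v - 3)(v - 2); at v=0 this is -36, so v increases.
u converges to its nearest critical value -1 (a local min of the u-part); v converges to 2. The iterate converges to (-1, 2).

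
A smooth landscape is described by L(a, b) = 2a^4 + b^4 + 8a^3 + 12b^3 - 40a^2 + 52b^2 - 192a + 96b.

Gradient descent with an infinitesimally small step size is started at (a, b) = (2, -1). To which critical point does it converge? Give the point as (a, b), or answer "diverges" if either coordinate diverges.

L is separable, so gradient descent decouples: a follows -∂L/∂a, b follows -∂L/∂b.
∂L/∂a = 8(a - 3)(a + 2)(a + 4); at a=2 this is -192, so a increases.
∂L/∂b = 4(b + 2)(b + 3)(b + 4); at b=-1 this is 24, so b decreases.
a converges to its nearest critical value 3 (a local min of the a-part); b converges to -2. The iterate converges to (3, -2).

(3, -2)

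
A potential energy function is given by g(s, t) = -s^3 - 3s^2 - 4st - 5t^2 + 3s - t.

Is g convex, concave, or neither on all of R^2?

neither

The term -s^3 is cubic, so the Hessian is not constant.
∂²g/∂s² = -6s - 6, which takes both signs as s varies (negative for sufficiently large s). A diagonal entry of the Hessian changing sign means the Hessian is neither positive- nor negative-semidefinite on all of R^2.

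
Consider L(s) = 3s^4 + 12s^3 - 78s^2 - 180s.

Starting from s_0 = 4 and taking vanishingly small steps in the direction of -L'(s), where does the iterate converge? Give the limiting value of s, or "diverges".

L'(s) = 12(s - 3)(s + 1)(s + 5), so L'(4) = 540.
Gradient descent moves in the -L' direction, i.e. s is decreasing.
The nearest critical point in that direction is s = 3, where L'' = 384 > 0 (a local minimum). The iterate converges there.

3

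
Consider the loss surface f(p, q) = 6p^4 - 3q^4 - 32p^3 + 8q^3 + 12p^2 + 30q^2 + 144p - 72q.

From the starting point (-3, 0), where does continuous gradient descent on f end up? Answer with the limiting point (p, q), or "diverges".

f is separable, so gradient descent decouples: p follows -∂f/∂p, q follows -∂f/∂q.
∂f/∂p = 24(p - 3)(p - 2)(p + 1); at p=-3 this is -1440, so p increases.
∂f/∂q = -12(q - 3)(q - 1)(q + 2); at q=0 this is -72, so q increases.
p converges to its nearest critical value -1 (a local min of the p-part); q converges to 1. The iterate converges to (-1, 1).

(-1, 1)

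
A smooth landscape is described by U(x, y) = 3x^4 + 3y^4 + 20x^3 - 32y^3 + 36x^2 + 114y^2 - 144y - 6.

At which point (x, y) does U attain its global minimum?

U(x,y) separates as P(x) + Q(y) − 6, so its minimum is min P + min Q − 6.
P'(x) = 12x(x + 2)(x + 3) vanishes at x ∈ {-3, -2, 0}; Q'(y) = 12(y - 4)(y - 3)(y - 1) vanishes at y ∈ {1, 3, 4}.
Local minima of P (where P''>0): P(-3)=27, P(0)=0. Local minima of Q: Q(1)=-59, Q(4)=-32.
So the global minimum of U is P(0) + Q(1) − 6 = 0 − 59 − 6 = -65, attained at (0, 1).

(0, 1)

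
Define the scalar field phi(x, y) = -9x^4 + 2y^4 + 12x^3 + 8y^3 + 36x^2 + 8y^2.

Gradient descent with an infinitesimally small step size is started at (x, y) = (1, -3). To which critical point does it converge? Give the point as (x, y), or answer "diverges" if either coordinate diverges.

phi is separable, so gradient descent decouples: x follows -∂phi/∂x, y follows -∂phi/∂y.
∂phi/∂x = -36x(x - 2)(x + 1); at x=1 this is 72, so x decreases.
∂phi/∂y = 8y(y + 1)(y + 2); at y=-3 this is -48, so y increases.
x converges to its nearest critical value 0 (a local min of the x-part); y converges to -2. The iterate converges to (0, -2).

(0, -2)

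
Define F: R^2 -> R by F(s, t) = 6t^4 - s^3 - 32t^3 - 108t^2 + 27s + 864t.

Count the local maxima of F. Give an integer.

1

F separates as a function of s plus a function of t, so ∇F=0 decouples.
∂F/∂s = -3(s - 3)(s + 3) = 0 at s ∈ {-3, 3}; ∂F/∂t = 24(t - 4)(t - 3)(t + 3) = 0 at t ∈ {-3, 3, 4}.
The Hessian is diagonal: diag(F_ss, F_tt). Second derivatives: F_ss(-3)=18, F_ss(3)=-18; F_tt(-3)=1008, F_tt(3)=-144, F_tt(4)=168.
Local maxima occur where both diagonal entries negative: (3, 3). Count: 1.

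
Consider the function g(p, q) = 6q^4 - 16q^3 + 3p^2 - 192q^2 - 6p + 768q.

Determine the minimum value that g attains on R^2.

-3587

g(p,q) separates as A(p) + B(q), so its minimum is min A + min B.
A'(p) = 6p - 6 vanishes at p ∈ {1}; B'(q) = 24(q - 4)(q - 2)(q + 4) vanishes at q ∈ {-4, 2, 4}.
Local minima of A (where A''>0): A(1)=-3. Local minima of B: B(-4)=-3584, B(4)=512.
So the global minimum of g is A(1) + B(-4) = -3 − 3584 = -3587, attained at (1, -4).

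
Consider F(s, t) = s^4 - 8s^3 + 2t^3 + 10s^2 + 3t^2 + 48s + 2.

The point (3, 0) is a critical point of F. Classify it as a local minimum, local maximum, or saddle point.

The mixed partial ∂²F/∂s∂t is 0, so the Hessian at any point is diag(F_ss, F_tt) = diag(4(3s^2 - 12s + 5), 6(2t + 1)).
At (3, 0): H = diag(-16, 6).
The eigenvalues have opposite signs, so H is indefinite: a saddle point.

saddle point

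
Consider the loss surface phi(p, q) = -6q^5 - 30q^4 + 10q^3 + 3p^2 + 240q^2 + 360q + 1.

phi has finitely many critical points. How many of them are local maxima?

0

phi separates as a function of p plus a function of q, so ∇phi=0 decouples.
∂phi/∂p = 6p = 0 at p ∈ {0}; ∂phi/∂q = -30(q - 2)(q + 1)(q + 2)(q + 3) = 0 at q ∈ {-3, -2, -1, 2}.
The Hessian is diagonal: diag(phi_pp, phi_qq). Second derivatives: phi_pp(0)=6; phi_qq(-3)=300, phi_qq(-2)=-120, phi_qq(-1)=180, phi_qq(2)=-1800.
Local maxima occur where both diagonal entries negative: none. Count: 0.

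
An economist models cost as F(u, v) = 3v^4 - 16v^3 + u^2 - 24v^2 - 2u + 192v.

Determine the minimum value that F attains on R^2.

F(u,v) separates as P(u) + Q(v), so its minimum is min P + min Q.
P'(u) = 2u - 2 vanishes at u ∈ {1}; Q'(v) = 12(v - 4)(v - 2)(v + 2) vanishes at v ∈ {-2, 2, 4}.
Local minima of P (where P''>0): P(1)=-1. Local minima of Q: Q(-2)=-304, Q(4)=128.
So the global minimum of F is P(1) + Q(-2) = -1 − 304 = -305, attained at (1, -2).

-305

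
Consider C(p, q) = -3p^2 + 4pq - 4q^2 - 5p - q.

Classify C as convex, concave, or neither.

concave

C is quadratic, so its Hessian is the constant matrix H = [[-6, 4], [4, -8]].
det(H) = 32, tr(H) = -14.
det(H) > 0 and tr(H) < 0, so H is negative definite everywhere: concave.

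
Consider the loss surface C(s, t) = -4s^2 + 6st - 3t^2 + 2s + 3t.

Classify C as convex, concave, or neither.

C is quadratic, so its Hessian is the constant matrix H = [[-8, 6], [6, -6]].
det(H) = 12, tr(H) = -14.
det(H) > 0 and tr(H) < 0, so H is negative definite everywhere: concave.

concave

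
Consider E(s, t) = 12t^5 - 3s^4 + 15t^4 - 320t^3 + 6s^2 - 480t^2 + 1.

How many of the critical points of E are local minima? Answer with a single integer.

2

E separates as a function of s plus a function of t, so ∇E=0 decouples.
∂E/∂s = -12s(s - 1)(s + 1) = 0 at s ∈ {-1, 0, 1}; ∂E/∂t = 60t(t - 4)(t + 1)(t + 4) = 0 at t ∈ {-4, -1, 0, 4}.
The Hessian is diagonal: diag(E_ss, E_tt). Second derivatives: E_ss(-1)=-24, E_ss(0)=12, E_ss(1)=-24; E_tt(-4)=-5760, E_tt(-1)=900, E_tt(0)=-960, E_tt(4)=9600.
Local minima occur where both diagonal entries positive: (0, -1), (0, 4). Count: 2.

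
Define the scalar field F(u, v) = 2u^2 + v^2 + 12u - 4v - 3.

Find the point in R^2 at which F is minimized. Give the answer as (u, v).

F(u,v) separates as P(u) + Q(v) − 3, so its minimum is min P + min Q − 3.
P'(u) = 4u + 12 vanishes at u ∈ {-3}; Q'(v) = 2v - 4 vanishes at v ∈ {2}.
Local minima of P (where P''>0): P(-3)=-18. Local minima of Q: Q(2)=-4.
So the global minimum of F is P(-3) + Q(2) − 3 = -18 − 4 − 3 = -25, attained at (-3, 2).

(-3, 2)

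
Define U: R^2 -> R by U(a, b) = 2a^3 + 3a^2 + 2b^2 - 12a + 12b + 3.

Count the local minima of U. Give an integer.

U separates as a function of a plus a function of b, so ∇U=0 decouples.
∂U/∂a = 6(a - 1)(a + 2) = 0 at a ∈ {-2, 1}; ∂U/∂b = 4(b + 3) = 0 at b ∈ {-3}.
The Hessian is diagonal: diag(U_aa, U_bb). Second derivatives: U_aa(-2)=-18, U_aa(1)=18; U_bb(-3)=4.
Local minima occur where both diagonal entries positive: (1, -3). Count: 1.

1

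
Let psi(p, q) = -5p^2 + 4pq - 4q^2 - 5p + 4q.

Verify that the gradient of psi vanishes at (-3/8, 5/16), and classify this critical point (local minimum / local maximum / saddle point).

∇psi = (-10p + 4q - 5, 4p - 8q + 4); substituting (-3/8, 5/16) gives ∇psi = (0, 0), so (-3/8, 5/16) is indeed a critical point.
The Hessian of psi is constant: H = [[-10, 4], [4, -8]].
det(H) = (-10)·(-8) − 4² = 64.
det(H) > 0 and tr(H) = -18 < 0, so H is negative definite and the point is a local maximum.

local maximum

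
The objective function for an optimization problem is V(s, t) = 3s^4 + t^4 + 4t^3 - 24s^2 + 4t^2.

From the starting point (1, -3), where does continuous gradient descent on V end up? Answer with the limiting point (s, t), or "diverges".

V is separable, so gradient descent decouples: s follows -∂V/∂s, t follows -∂V/∂t.
∂V/∂s = 12s(s - 2)(s + 2); at s=1 this is -36, so s increases.
∂V/∂t = 4t(t + 1)(t + 2); at t=-3 this is -24, so t increases.
s converges to its nearest critical value 2 (a local min of the s-part); t converges to -2. The iterate converges to (2, -2).

(2, -2)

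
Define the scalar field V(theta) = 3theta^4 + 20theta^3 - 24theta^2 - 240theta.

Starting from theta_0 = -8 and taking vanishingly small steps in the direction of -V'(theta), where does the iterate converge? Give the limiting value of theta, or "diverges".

-5

V'(theta) = 12(theta - 2)(theta + 2)(theta + 5), so V'(-8) = -2160.
Gradient descent moves in the -V' direction, i.e. theta is increasing.
The nearest critical point in that direction is theta = -5, where V'' = 252 > 0 (a local minimum). The iterate converges there.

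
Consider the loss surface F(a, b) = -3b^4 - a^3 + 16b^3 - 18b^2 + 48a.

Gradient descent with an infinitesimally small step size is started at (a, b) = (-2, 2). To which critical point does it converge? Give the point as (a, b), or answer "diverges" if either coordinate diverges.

(-4, 1)

F is separable, so gradient descent decouples: a follows -∂F/∂a, b follows -∂F/∂b.
∂F/∂a = -3(a - 4)(a + 4); at a=-2 this is 36, so a decreases.
∂F/∂b = -12b(b - 3)(b - 1); at b=2 this is 24, so b decreases.
a converges to its nearest critical value -4 (a local min of the a-part); b converges to 1. The iterate converges to (-4, 1).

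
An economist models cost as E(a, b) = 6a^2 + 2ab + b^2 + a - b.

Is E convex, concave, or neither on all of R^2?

convex

E is quadratic, so its Hessian is the constant matrix H = [[12, 2], [2, 2]].
det(H) = 20, tr(H) = 14.
det(H) > 0 and tr(H) > 0, so H is positive definite everywhere: convex.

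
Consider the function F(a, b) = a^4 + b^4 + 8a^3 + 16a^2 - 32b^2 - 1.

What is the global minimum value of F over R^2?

F(a,b) separates as P(a) + Q(b) − 1, so its minimum is min P + min Q − 1.
P'(a) = 4a(a + 2)(a + 4) vanishes at a ∈ {-4, -2, 0}; Q'(b) = 4b(b - 4)(b + 4) vanishes at b ∈ {-4, 0, 4}.
Local minima of P (where P''>0): P(-4)=0, P(0)=0. Local minima of Q: Q(-4)=-256, Q(4)=-256.
So the global minimum of F is P(-4) + Q(-4) − 1 = 0 − 256 − 1 = -257, attained at (-4, -4).

-257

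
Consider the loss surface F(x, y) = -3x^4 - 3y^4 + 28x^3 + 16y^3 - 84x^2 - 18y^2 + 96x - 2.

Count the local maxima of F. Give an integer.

4

F separates as a function of x plus a function of y, so ∇F=0 decouples.
∂F/∂x = -12(x - 4)(x - 2)(x - 1) = 0 at x ∈ {1, 2, 4}; ∂F/∂y = -12y(y - 3)(y - 1) = 0 at y ∈ {0, 1, 3}.
The Hessian is diagonal: diag(F_xx, F_yy). Second derivatives: F_xx(1)=-36, F_xx(2)=24, F_xx(4)=-72; F_yy(0)=-36, F_yy(1)=24, F_yy(3)=-72.
Local maxima occur where both diagonal entries negative: (1, 0), (1, 3), (4, 0), (4, 3). Count: 4.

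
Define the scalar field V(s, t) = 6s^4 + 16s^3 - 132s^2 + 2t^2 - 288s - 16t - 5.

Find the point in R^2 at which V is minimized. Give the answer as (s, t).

(3, 4)

V(s,t) separates as P(s) + Q(t) − 5, so its minimum is min P + min Q − 5.
P'(s) = 24(s - 3)(s + 1)(s + 4) vanishes at s ∈ {-4, -1, 3}; Q'(t) = 4(t - 4) vanishes at t ∈ {4}.
Local minima of P (where P''>0): P(-4)=-448, P(3)=-1134. Local minima of Q: Q(4)=-32.
So the global minimum of V is P(3) + Q(4) − 5 = -1134 − 32 − 5 = -1171, attained at (3, 4).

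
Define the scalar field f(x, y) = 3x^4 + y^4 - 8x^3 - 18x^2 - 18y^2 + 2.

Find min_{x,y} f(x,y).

-214

f(x,y) separates as P(x) + Q(y) + 2, so its minimum is min P + min Q + 2.
P'(x) = 12x(x - 3)(x + 1) vanishes at x ∈ {-1, 0, 3}; Q'(y) = 4y(y - 3)(y + 3) vanishes at y ∈ {-3, 0, 3}.
Local minima of P (where P''>0): P(-1)=-7, P(3)=-135. Local minima of Q: Q(-3)=-81, Q(3)=-81.
So the global minimum of f is P(3) + Q(-3) + 2 = -135 − 81 + 2 = -214, attained at (3, -3).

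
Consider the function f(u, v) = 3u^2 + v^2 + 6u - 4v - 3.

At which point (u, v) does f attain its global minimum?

(-1, 2)

f(u,v) separates as P(u) + Q(v) − 3, so its minimum is min P + min Q − 3.
P'(u) = 6u + 6 vanishes at u ∈ {-1}; Q'(v) = 2v - 4 vanishes at v ∈ {2}.
Local minima of P (where P''>0): P(-1)=-3. Local minima of Q: Q(2)=-4.
So the global minimum of f is P(-1) + Q(2) − 3 = -3 − 4 − 3 = -10, attained at (-1, 2).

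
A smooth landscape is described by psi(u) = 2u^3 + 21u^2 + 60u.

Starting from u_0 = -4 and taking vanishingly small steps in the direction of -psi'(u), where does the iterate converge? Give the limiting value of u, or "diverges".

-2

psi'(u) = 6(u + 2)(u + 5), so psi'(-4) = -12.
Gradient descent moves in the -psi' direction, i.e. u is increasing.
The nearest critical point in that direction is u = -2, where psi'' = 18 > 0 (a local minimum). The iterate converges there.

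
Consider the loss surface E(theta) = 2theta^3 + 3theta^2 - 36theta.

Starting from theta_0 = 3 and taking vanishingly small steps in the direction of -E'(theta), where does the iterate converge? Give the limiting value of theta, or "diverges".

2

E'(theta) = 6(theta - 2)(theta + 3), so E'(3) = 36.
Gradient descent moves in the -E' direction, i.e. theta is decreasing.
The nearest critical point in that direction is theta = 2, where E'' = 30 > 0 (a local minimum). The iterate converges there.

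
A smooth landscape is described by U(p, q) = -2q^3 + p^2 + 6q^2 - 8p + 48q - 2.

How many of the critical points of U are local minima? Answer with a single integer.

U separates as a function of p plus a function of q, so ∇U=0 decouples.
∂U/∂p = 2(p - 4) = 0 at p ∈ {4}; ∂U/∂q = -6(q - 4)(q + 2) = 0 at q ∈ {-2, 4}.
The Hessian is diagonal: diag(U_pp, U_qq). Second derivatives: U_pp(4)=2; U_qq(-2)=36, U_qq(4)=-36.
Local minima occur where both diagonal entries positive: (4, -2). Count: 1.

1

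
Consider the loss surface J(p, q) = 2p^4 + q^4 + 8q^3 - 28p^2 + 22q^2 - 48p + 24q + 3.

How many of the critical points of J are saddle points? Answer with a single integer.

4

J separates as a function of p plus a function of q, so ∇J=0 decouples.
∂J/∂p = 8(p - 3)(p + 1)(p + 2) = 0 at p ∈ {-2, -1, 3}; ∂J/∂q = 4(q + 1)(q + 2)(q + 3) = 0 at q ∈ {-3, -2, -1}.
The Hessian is diagonal: diag(J_pp, J_qq). Second derivatives: J_pp(-2)=40, J_pp(-1)=-32, J_pp(3)=160; J_qq(-3)=8, J_qq(-2)=-4, J_qq(-1)=8.
Saddle points occur where the two diagonal entries have opposite signs: (-2, -2), (-1, -3), (-1, -1), (3, -2). Count: 4.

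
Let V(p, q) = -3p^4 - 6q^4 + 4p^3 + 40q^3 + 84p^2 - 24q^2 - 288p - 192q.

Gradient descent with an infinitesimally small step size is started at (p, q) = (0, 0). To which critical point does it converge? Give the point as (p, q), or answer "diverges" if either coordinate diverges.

V is separable, so gradient descent decouples: p follows -∂V/∂p, q follows -∂V/∂q.
∂V/∂p = -12(p - 3)(p - 2)(p + 4); at p=0 this is -288, so p increases.
∂V/∂q = -24(q - 4)(q - 2)(q + 1); at q=0 this is -192, so q increases.
p converges to its nearest critical value 2 (a local min of the p-part); q converges to 2. The iterate converges to (2, 2).

(2, 2)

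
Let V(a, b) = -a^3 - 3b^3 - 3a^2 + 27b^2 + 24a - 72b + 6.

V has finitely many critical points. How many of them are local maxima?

V separates as a function of a plus a function of b, so ∇V=0 decouples.
∂V/∂a = -3(a - 2)(a + 4) = 0 at a ∈ {-4, 2}; ∂V/∂b = -9(b - 4)(b - 2) = 0 at b ∈ {2, 4}.
The Hessian is diagonal: diag(V_aa, V_bb). Second derivatives: V_aa(-4)=18, V_aa(2)=-18; V_bb(2)=18, V_bb(4)=-18.
Local maxima occur where both diagonal entries negative: (2, 4). Count: 1.

1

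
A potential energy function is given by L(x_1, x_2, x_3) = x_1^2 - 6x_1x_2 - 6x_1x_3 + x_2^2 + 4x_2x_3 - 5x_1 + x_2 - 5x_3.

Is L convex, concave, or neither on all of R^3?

neither

L is quadratic, so its Hessian is the constant matrix H = [[2, -6, -6], [-6, 2, 4], [-6, 4, 0]].
Leading principal minors: 2, -32, 184.
Neither pattern holds ⇒ H is indefinite ⇒ neither convex nor concave.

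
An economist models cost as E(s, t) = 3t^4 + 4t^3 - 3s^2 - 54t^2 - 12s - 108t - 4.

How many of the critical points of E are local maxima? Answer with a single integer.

E separates as a function of s plus a function of t, so ∇E=0 decouples.
∂E/∂s = -6(s + 2) = 0 at s ∈ {-2}; ∂E/∂t = 12(t - 3)(t + 1)(t + 3) = 0 at t ∈ {-3, -1, 3}.
The Hessian is diagonal: diag(E_ss, E_tt). Second derivatives: E_ss(-2)=-6; E_tt(-3)=144, E_tt(-1)=-96, E_tt(3)=288.
Local maxima occur where both diagonal entries negative: (-2, -1). Count: 1.

1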